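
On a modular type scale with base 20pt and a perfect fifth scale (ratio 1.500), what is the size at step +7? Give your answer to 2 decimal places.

341.72pt

20.0 × 1.500⁷ = 20.0 × 17.08594 ≈ 341.72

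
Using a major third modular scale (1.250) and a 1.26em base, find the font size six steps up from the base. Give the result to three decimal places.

4.807em

Every step multiplies by the scale ratio.
1.26 × 1.250⁶ = 1.26 × 3.81470 ≈ 4.807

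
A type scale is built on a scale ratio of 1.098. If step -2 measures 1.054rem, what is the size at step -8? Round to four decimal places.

Moving from step -2 to step -8 is 6 steps down, so divide by r⁶.
1.054 ÷ 1.098⁶ = 1.054 ÷ 1.75232 ≈ 0.6015

0.6015rem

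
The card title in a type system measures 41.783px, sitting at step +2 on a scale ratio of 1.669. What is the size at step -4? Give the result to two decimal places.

41.783 ÷ 1.669⁶ = 41.783 ÷ 21.61414 ≈ 1.933

1.93px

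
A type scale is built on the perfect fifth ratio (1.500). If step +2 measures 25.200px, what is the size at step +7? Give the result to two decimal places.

191.36px

The gap is 7 − (2) = 5 steps, so the factor is 1.500^5.
25.200 × 1.500⁵ = 25.200 × 7.59375 ≈ 191.362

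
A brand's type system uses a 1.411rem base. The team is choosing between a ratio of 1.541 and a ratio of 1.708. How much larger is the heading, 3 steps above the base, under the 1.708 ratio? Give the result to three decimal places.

1.867rem

At 1.541: 1.411 × 1.541³ = 5.16339rem
At 1.708: 1.411 × 1.708³ = 7.03057rem
Difference: 7.03057 − 5.16339 = 1.86718rem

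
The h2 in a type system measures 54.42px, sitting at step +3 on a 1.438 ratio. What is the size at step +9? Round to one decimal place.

54.42 × 1.438⁶ = 54.42 × 8.84206 ≈ 481.185

481.2px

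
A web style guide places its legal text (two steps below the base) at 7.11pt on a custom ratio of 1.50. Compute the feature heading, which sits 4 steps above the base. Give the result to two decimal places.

The gap is 4 − (-2) = 6 steps, so the factor is 1.50^6.
7.11 × 1.50⁶ = 7.11 × 11.39062 ≈ 80.987

80.99pt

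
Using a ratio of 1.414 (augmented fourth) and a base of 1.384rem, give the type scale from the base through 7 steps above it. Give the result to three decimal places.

Step 0: 1.384rem
Step 1: 1.384 × 1.414 = 1.957
Step 2: 1.384 × 1.414² = 2.767
Step 3: 1.384 × 1.414³ = 3.913
Step 4: 1.384 × 1.414⁴ = 5.533
Step 5: 1.384 × 1.414⁵ = 7.823
Step 6: 1.384 × 1.414⁶ = 11.062
Step 7: 1.384 × 1.414⁷ = 15.642

1.384rem, 1.957rem, 2.767rem, 3.913rem, 5.533rem, 7.823rem, 11.062rem, 15.642rem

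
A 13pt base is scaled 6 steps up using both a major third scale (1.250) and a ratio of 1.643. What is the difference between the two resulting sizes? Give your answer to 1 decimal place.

206.1pt

Major third: 13.0 × 1.250⁶ = 49.591pt
At 1.643: 13.0 × 1.643⁶ = 255.722pt
Difference: 255.722 − 49.591 = 206.131pt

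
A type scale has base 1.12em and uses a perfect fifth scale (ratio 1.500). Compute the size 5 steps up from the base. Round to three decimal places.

A modular type scale is a geometric sequence: sizeₙ = base × rⁿ.
1.12 × 1.500⁵ = 1.12 × 7.59375 ≈ 8.505

8.505em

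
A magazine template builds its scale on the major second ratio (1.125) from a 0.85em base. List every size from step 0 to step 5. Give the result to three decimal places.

0.850em, 0.956em, 1.076em, 1.210em, 1.362em, 1.532em

Step 0: 0.85em
Step 1: 0.85 × 1.125 = 0.956
Step 2: 0.85 × 1.125² = 1.076
Step 3: 0.85 × 1.125³ = 1.210
Step 4: 0.85 × 1.125⁴ = 1.362
Step 5: 0.85 × 1.125⁵ = 1.532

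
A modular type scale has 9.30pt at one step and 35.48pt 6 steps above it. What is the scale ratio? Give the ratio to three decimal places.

1.250

The ratio satisfies 9.30 × r⁶ = 35.48, so r = (35.48 / 9.30)^(1/6).
r = 3.8151^(1/6) ≈ 1.2500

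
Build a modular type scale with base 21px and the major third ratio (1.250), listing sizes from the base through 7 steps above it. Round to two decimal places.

Step 0: 21px
Step 1: 21.0 × 1.250 = 26.25
Step 2: 21.0 × 1.250² = 32.81
Step 3: 21.0 × 1.250³ = 41.02
Step 4: 21.0 × 1.250⁴ = 51.27
Step 5: 21.0 × 1.250⁵ = 64.09
Step 6: 21.0 × 1.250⁶ = 80.11
Step 7: 21.0 × 1.250⁷ = 100.14

21.00px, 26.25px, 32.81px, 41.02px, 51.27px, 64.09px, 80.11px, 100.14px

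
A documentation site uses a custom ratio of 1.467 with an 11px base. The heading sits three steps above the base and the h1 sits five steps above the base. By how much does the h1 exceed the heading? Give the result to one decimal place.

Step 3: 11.0 × 1.467³ = 34.728px
Step 5: 11.0 × 1.467⁵ = 74.738px
Difference: 74.738 − 34.728 = 40.010px

40.0px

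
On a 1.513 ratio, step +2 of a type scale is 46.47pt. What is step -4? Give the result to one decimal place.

3.9pt

Moving from step +2 to step -4 is 6 steps down, so divide by r⁶.
46.47 ÷ 1.513⁶ = 46.47 ÷ 11.99592 ≈ 3.874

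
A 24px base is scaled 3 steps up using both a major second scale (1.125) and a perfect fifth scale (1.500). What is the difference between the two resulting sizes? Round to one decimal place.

46.8px

Major second: 24.0 × 1.125³ = 34.172px
Perfect fifth: 24.0 × 1.500³ = 81.000px
Difference: 81.000 − 34.172 = 46.828px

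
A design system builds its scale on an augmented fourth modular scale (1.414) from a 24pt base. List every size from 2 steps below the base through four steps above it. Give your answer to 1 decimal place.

12.0pt, 17.0pt, 24.0pt, 33.9pt, 48.0pt, 67.9pt, 95.9pt

Step -2: 24.0 ÷ 1.414² = 12.0
Step -1: 24.0 ÷ 1.414 = 17.0
Step 0: 24pt
Step 1: 24.0 × 1.414 = 33.9
Step 2: 24.0 × 1.414² = 48.0
Step 3: 24.0 × 1.414³ = 67.9
Step 4: 24.0 × 1.414⁴ = 95.9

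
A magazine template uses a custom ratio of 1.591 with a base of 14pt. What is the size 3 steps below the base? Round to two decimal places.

3.48pt

Every step multiplies by the scale ratio.
14.0 ÷ 1.591³ = 14.0 ÷ 4.02727 ≈ 3.48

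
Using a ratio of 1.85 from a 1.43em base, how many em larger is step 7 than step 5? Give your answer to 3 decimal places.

75.069em

Step 5: 1.43 × 1.85⁵ = 30.98808em
Step 7: 1.43 × 1.85⁷ = 106.05671em
Difference: 106.05671 − 30.98808 = 75.06863em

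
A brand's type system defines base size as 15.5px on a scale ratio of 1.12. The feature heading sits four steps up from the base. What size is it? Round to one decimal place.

15.5 × 1.12⁴ = 15.5 × 1.57352 ≈ 24.39

24.4px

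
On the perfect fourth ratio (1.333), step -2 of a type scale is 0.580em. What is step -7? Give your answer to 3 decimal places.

0.138em

Moving from step -2 to step -7 is 5 steps down, so divide by r⁵.
0.580 ÷ 1.333⁵ = 0.580 ÷ 4.20873 ≈ 0.138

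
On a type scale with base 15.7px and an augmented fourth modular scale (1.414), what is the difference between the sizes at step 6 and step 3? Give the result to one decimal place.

Step 3: 15.7 × 1.414³ = 44.386px
Step 6: 15.7 × 1.414⁶ = 125.486px
Difference: 125.486 − 44.386 = 81.100px

81.1px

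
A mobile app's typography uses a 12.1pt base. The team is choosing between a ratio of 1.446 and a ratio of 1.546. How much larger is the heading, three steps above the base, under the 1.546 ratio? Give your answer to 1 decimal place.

At 1.446: 12.1 × 1.446³ = 36.584pt
At 1.546: 12.1 × 1.546³ = 44.711pt
Difference: 44.711 − 36.584 = 8.127pt

8.1pt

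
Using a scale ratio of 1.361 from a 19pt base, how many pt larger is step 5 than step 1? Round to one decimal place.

Step 1: 19.0 × 1.361 = 25.859pt
Step 5: 19.0 × 1.361⁵ = 88.725pt
Difference: 88.725 − 25.859 = 62.866pt

62.9pt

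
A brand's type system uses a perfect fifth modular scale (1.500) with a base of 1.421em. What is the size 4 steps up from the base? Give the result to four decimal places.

1.421 × 1.500⁴ = 1.421 × 5.06250 ≈ 7.1938

7.1938em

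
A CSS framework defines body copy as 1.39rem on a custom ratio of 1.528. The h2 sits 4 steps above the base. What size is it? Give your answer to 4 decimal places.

Every step multiplies by the scale ratio.
1.39 × 1.528⁴ = 1.39 × 5.45122 ≈ 7.5772

7.5772rem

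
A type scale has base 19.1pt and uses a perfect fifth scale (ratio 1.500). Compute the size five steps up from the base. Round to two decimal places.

145.04pt

19.1 × 1.500⁵ = 19.1 × 7.59375 ≈ 145.04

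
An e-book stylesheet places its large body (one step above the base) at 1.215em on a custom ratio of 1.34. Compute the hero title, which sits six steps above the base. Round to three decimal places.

Moving from step +1 to step +6 is 5 steps up, so multiply by r⁵.
1.215 × 1.34⁵ = 1.215 × 4.32040 ≈ 5.249

5.249em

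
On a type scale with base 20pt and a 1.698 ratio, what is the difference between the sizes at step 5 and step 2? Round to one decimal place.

Step 2: 20.0 × 1.698² = 57.664pt
Step 5: 20.0 × 1.698⁵ = 282.305pt
Difference: 282.305 − 57.664 = 224.641pt

224.6pt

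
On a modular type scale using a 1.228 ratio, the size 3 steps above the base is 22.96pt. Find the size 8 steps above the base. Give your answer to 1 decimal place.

64.1pt

22.96 × 1.228⁵ = 22.96 × 2.79249 ≈ 64.116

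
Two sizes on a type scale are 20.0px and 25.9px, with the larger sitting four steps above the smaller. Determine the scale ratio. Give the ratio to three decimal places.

The ratio satisfies 20.0 × r⁴ = 25.9, so r = (25.9 / 20.0)^(1/4).
r = 1.2950^(1/4) ≈ 1.0668

1.067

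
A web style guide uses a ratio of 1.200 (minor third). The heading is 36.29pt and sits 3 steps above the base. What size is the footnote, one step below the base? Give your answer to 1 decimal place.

Moving from step +3 to step -1 is 4 steps down, so divide by r⁴.
36.29 ÷ 1.200⁴ = 36.29 ÷ 2.07360 ≈ 17.501

17.5pt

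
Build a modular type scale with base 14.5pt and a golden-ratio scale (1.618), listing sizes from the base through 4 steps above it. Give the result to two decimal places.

Step 0: 14.5pt
Step 1: 14.5 × 1.618 = 23.46
Step 2: 14.5 × 1.618² = 37.96
Step 3: 14.5 × 1.618³ = 61.42
Step 4: 14.5 × 1.618⁴ = 99.38

14.50pt, 23.46pt, 37.96pt, 61.42pt, 99.38pt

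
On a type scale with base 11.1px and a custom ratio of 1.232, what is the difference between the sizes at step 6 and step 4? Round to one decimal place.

13.2px

Step 4: 11.1 × 1.232⁴ = 25.572px
Step 6: 11.1 × 1.232⁶ = 38.814px
Difference: 38.814 − 25.572 = 13.242px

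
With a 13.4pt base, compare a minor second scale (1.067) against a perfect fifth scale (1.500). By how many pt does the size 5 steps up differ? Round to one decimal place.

Minor second: 13.4 × 1.067⁵ = 18.532pt
Perfect fifth: 13.4 × 1.500⁵ = 101.756pt
Difference: 101.756 − 18.532 = 83.224pt

83.2pt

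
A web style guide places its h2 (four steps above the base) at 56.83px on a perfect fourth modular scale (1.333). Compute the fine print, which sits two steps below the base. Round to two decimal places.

56.83 ÷ 1.333⁶ = 56.83 ÷ 5.61023 ≈ 10.130

10.13px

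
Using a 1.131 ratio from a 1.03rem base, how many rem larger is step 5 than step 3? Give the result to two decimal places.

0.42rem

Step 3: 1.03 × 1.131³ = 1.4901rem
Step 5: 1.03 × 1.131⁵ = 1.9061rem
Difference: 1.9061 − 1.4901 = 0.4160rem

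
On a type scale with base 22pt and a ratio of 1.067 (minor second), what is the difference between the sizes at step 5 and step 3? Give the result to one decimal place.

Step 3: 22.0 × 1.067³ = 26.725pt
Step 5: 22.0 × 1.067⁵ = 30.426pt
Difference: 30.426 − 26.725 = 3.701pt

3.7pt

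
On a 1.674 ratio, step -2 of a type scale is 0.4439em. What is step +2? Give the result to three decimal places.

0.4439 × 1.674⁴ = 0.4439 × 7.85275 ≈ 3.486

3.486em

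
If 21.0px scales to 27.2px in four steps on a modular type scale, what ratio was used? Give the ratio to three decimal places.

r⁴ = 27.2 / 21.0, so r = (27.2/21.0)^(1/4).
r = 1.2952^(1/4) ≈ 1.0668

1.067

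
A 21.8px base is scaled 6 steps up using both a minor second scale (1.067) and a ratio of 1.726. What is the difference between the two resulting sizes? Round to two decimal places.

544.20px

Minor second: 21.8 × 1.067⁶ = 32.1694px
At 1.726: 21.8 × 1.726⁶ = 576.3698px
Difference: 576.3698 − 32.1694 = 544.2004px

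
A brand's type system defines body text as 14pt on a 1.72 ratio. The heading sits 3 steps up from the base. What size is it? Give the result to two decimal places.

71.24pt

Each step on a modular scale multiplies by the ratio, so the size n steps from the base is base × ratioⁿ.
14.0 × 1.72³ = 14.0 × 5.08845 ≈ 71.24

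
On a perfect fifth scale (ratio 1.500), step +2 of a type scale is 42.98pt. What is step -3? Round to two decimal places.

42.98 ÷ 1.500⁵ = 42.98 ÷ 7.59375 ≈ 5.660

5.66pt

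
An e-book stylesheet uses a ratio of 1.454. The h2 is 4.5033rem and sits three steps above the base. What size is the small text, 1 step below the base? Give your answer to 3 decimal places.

1.008rem

Moving from step +3 to step -1 is 4 steps down, so divide by r⁴.
4.5033 ÷ 1.454⁴ = 4.5033 ÷ 4.46949 ≈ 1.008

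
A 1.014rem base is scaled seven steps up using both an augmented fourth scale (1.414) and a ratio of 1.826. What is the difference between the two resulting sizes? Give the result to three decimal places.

57.175rem

Augmented fourth: 1.014 × 1.414⁷ = 11.45998rem
At 1.826: 1.014 × 1.826⁷ = 68.63464rem
Difference: 68.63464 − 11.45998 = 57.17466rem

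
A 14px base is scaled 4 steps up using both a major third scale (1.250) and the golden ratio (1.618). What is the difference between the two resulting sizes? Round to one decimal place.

61.8px

Major third: 14.0 × 1.250⁴ = 34.180px
Golden ratio: 14.0 × 1.618⁴ = 95.949px
Difference: 95.949 − 34.180 = 61.769px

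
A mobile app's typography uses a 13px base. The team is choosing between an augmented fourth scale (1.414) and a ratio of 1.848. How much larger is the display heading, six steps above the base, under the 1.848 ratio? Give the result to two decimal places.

413.89px

Augmented fourth: 13.0 × 1.414⁶ = 103.9058px
At 1.848: 13.0 × 1.848⁶ = 517.7918px
Difference: 517.7918 − 103.9058 = 413.8860px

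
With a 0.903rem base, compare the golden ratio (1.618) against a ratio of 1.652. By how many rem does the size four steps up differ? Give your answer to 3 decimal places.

0.537rem

Golden ratio: 0.903 × 1.618⁴ = 6.18873rem
At 1.652: 0.903 × 1.652⁴ = 6.72555rem
Difference: 6.72555 − 6.18873 = 0.53682rem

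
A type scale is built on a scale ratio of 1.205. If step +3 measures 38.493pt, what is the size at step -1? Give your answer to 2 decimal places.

38.493 ÷ 1.205⁴ = 38.493 ÷ 2.10838 ≈ 18.257

18.26pt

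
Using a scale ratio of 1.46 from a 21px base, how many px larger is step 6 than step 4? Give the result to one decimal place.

108.0px

Step 4: 21.0 × 1.46⁴ = 95.418px
Step 6: 21.0 × 1.46⁶ = 203.393px
Difference: 203.393 − 95.418 = 107.975px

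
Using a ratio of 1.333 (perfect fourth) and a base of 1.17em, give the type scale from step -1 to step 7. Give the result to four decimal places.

Step -1: 1.17 ÷ 1.333 = 0.8777
Step 0: 1.17em
Step 1: 1.17 × 1.333 = 1.5596
Step 2: 1.17 × 1.333² = 2.0790
Step 3: 1.17 × 1.333³ = 2.7713
Step 4: 1.17 × 1.333⁴ = 3.6941
Step 5: 1.17 × 1.333⁵ = 4.9242
Step 6: 1.17 × 1.333⁶ = 6.5640
Step 7: 1.17 × 1.333⁷ = 8.7498

0.8777em, 1.1700em, 1.5596em, 2.0790em, 2.7713em, 3.6941em, 4.9242em, 6.5640em, 8.7498em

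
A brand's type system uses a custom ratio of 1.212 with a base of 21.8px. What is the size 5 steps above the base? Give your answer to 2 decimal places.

A modular type scale is a geometric sequence: sizeₙ = base × rⁿ.
21.8 × 1.212⁵ = 21.8 × 2.61525 ≈ 57.01

57.01px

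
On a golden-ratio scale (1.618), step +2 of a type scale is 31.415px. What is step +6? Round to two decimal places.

31.415 × 1.618⁴ = 31.415 × 6.85353 ≈ 215.304

215.30px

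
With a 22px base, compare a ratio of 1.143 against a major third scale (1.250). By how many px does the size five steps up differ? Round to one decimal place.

24.2px

At 1.143: 22.0 × 1.143⁵ = 42.919px
Major third: 22.0 × 1.250⁵ = 67.139px
Difference: 67.139 − 42.919 = 24.220px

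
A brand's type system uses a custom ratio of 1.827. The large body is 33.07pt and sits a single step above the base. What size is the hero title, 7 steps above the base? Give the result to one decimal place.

Moving from step +1 to step +7 is 6 steps up, so multiply by r⁶.
33.07 × 1.827⁶ = 33.07 × 37.19044 ≈ 1229.888

1229.9pt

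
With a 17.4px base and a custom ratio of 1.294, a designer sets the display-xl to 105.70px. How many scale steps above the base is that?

7

1.294ⁿ = 105.70 / 17.4 = 6.0747
n = ln(6.0747) / ln(1.294) = 1.8041 / 0.2577 ≈ 7.00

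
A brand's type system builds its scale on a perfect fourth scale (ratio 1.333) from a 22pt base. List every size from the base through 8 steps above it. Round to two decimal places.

22.00pt, 29.33pt, 39.09pt, 52.11pt, 69.46pt, 92.59pt, 123.43pt, 164.53pt, 219.31pt

Step 0: 22pt
Step 1: 22.0 × 1.333 = 29.33
Step 2: 22.0 × 1.333² = 39.09
Step 3: 22.0 × 1.333³ = 52.11
Step 4: 22.0 × 1.333⁴ = 69.46
Step 5: 22.0 × 1.333⁵ = 92.59
Step 6: 22.0 × 1.333⁶ = 123.43
Step 7: 22.0 × 1.333⁷ = 164.53
Step 8: 22.0 × 1.333⁸ = 219.31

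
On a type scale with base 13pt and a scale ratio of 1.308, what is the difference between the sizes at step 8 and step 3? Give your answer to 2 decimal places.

Step 3: 13.0 × 1.308³ = 29.0915pt
Step 8: 13.0 × 1.308⁸ = 111.3795pt
Difference: 111.3795 − 29.0915 = 82.2880pt

82.29pt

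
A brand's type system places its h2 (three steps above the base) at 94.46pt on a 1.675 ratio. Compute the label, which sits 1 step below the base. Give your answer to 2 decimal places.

12.00pt

Moving from step +3 to step -1 is 4 steps down, so divide by r⁴.
94.46 ÷ 1.675⁴ = 94.46 ÷ 7.87153 ≈ 12.000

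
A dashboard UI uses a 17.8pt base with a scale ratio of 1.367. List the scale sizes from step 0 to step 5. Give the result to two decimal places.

17.80pt, 24.33pt, 33.26pt, 45.47pt, 62.16pt, 84.97pt

Step 0: 17.8pt
Step 1: 17.8 × 1.367 = 24.33
Step 2: 17.8 × 1.367² = 33.26
Step 3: 17.8 × 1.367³ = 45.47
Step 4: 17.8 × 1.367⁴ = 62.16
Step 5: 17.8 × 1.367⁵ = 84.97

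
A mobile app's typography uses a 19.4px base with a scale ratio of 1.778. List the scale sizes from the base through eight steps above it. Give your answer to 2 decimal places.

Step 0: 19.4px
Step 1: 19.4 × 1.778 = 34.49
Step 2: 19.4 × 1.778² = 61.33
Step 3: 19.4 × 1.778³ = 109.04
Step 4: 19.4 × 1.778⁴ = 193.88
Step 5: 19.4 × 1.778⁵ = 344.72
Step 6: 19.4 × 1.778⁶ = 612.90
Step 7: 19.4 × 1.778⁷ = 1089.74
Step 8: 19.4 × 1.778⁸ = 1937.56

19.40px, 34.49px, 61.33px, 109.04px, 193.88px, 344.72px, 612.90px, 1089.74px, 1937.56px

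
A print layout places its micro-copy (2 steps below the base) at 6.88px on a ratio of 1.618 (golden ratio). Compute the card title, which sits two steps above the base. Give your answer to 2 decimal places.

47.15px

6.88 × 1.618⁴ = 6.88 × 6.85353 ≈ 47.152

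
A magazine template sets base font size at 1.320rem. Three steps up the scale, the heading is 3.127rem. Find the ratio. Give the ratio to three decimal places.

1.333

The ratio satisfies 1.320 × r³ = 3.127, so r = (3.127 / 1.320)^(1/3).
r = 2.3689^(1/3) ≈ 1.3331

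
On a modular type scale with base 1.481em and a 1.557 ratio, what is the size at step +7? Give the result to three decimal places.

1.481 × 1.557⁷ = 1.481 × 22.18300 ≈ 32.853

32.853em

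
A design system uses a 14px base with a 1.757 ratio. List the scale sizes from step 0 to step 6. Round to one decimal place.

Step 0: 14px
Step 1: 14.0 × 1.757 = 24.6
Step 2: 14.0 × 1.757² = 43.2
Step 3: 14.0 × 1.757³ = 75.9
Step 4: 14.0 × 1.757⁴ = 133.4
Step 5: 14.0 × 1.757⁵ = 234.4
Step 6: 14.0 × 1.757⁶ = 411.9

14.0px, 24.6px, 43.2px, 75.9px, 133.4px, 234.4px, 411.9px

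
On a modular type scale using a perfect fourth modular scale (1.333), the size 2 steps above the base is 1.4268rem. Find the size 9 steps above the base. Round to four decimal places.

1.4268 × 1.333⁷ = 1.4268 × 7.47844 ≈ 10.6702

10.6702rem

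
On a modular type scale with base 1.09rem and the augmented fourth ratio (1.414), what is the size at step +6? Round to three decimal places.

8.712rem

Each step on a modular scale multiplies by the ratio, so the size n steps from the base is base × ratioⁿ.
1.09 × 1.414⁶ = 1.09 × 7.99275 ≈ 8.712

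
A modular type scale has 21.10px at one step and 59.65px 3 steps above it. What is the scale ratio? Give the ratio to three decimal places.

1.414

The ratio satisfies 21.10 × r³ = 59.65, so r = (59.65 / 21.10)^(1/3).
r = 2.8270^(1/3) ≈ 1.4140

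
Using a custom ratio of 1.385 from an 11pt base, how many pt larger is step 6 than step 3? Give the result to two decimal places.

Step 3: 11.0 × 1.385³ = 29.2242pt
Step 6: 11.0 × 1.385⁶ = 77.6410pt
Difference: 77.6410 − 29.2242 = 48.4168pt

48.42pt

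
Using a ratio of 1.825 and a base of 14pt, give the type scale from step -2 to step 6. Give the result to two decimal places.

4.20pt, 7.67pt, 14.00pt, 25.55pt, 46.63pt, 85.10pt, 155.30pt, 283.43pt, 517.26pt

Step -2: 14.0 ÷ 1.825² = 4.20
Step -1: 14.0 ÷ 1.825 = 7.67
Step 0: 14pt
Step 1: 14.0 × 1.825 = 25.55
Step 2: 14.0 × 1.825² = 46.63
Step 3: 14.0 × 1.825³ = 85.10
Step 4: 14.0 × 1.825⁴ = 155.30
Step 5: 14.0 × 1.825⁵ = 283.43
Step 6: 14.0 × 1.825⁶ = 517.26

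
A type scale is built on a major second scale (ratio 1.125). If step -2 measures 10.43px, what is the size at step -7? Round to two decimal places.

10.43 ÷ 1.125⁵ = 10.43 ÷ 1.80203 ≈ 5.788

5.79px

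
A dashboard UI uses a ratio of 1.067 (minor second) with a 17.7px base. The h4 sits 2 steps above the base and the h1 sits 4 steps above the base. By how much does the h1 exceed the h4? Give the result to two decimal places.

2.79px

Step 2: 17.7 × 1.067² = 20.1513px
Step 4: 17.7 × 1.067⁴ = 22.9420px
Difference: 22.9420 − 20.1513 = 2.7907px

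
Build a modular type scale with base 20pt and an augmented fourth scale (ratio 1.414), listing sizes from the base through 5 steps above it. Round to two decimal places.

20.00pt, 28.28pt, 39.99pt, 56.54pt, 79.95pt, 113.05pt

Step 0: 20pt
Step 1: 20.0 × 1.414 = 28.28
Step 2: 20.0 × 1.414² = 39.99
Step 3: 20.0 × 1.414³ = 56.54
Step 4: 20.0 × 1.414⁴ = 79.95
Step 5: 20.0 × 1.414⁵ = 113.05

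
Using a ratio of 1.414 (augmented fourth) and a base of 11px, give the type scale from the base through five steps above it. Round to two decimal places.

11.00px, 15.55px, 21.99px, 31.10px, 43.97px, 62.18px

Step 0: 11px
Step 1: 11.0 × 1.414 = 15.55
Step 2: 11.0 × 1.414² = 21.99
Step 3: 11.0 × 1.414³ = 31.10
Step 4: 11.0 × 1.414⁴ = 43.97
Step 5: 11.0 × 1.414⁵ = 62.18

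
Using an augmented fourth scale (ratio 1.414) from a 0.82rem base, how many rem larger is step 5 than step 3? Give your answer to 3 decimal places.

2.317rem

Step 3: 0.82 × 1.414³ = 2.31826rem
Step 5: 0.82 × 1.414⁵ = 4.63512rem
Difference: 4.63512 − 2.31826 = 2.31686rem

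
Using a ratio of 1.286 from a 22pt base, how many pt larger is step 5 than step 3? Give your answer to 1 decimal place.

30.6pt

Step 3: 22.0 × 1.286³ = 46.789pt
Step 5: 22.0 × 1.286⁵ = 77.380pt
Difference: 77.380 − 46.789 = 30.591pt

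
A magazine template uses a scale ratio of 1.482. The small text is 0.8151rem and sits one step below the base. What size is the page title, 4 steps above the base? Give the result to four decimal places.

0.8151 × 1.482⁵ = 0.8151 × 7.14893 ≈ 5.8271

5.8271rem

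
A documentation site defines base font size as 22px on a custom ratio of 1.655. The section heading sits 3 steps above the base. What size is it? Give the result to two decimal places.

A modular type scale is a geometric sequence: sizeₙ = base × rⁿ.
22.0 × 1.655³ = 22.0 × 4.53309 ≈ 99.73

99.73px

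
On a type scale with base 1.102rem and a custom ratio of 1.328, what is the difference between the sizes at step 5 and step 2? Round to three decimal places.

2.608rem

Step 2: 1.102 × 1.328² = 1.94347rem
Step 5: 1.102 × 1.328⁵ = 4.55168rem
Difference: 4.55168 − 1.94347 = 2.60821rem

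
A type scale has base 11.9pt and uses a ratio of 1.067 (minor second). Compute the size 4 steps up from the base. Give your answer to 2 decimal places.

Each step on a modular scale multiplies by the ratio, so the size n steps from the base is base × ratioⁿ.
11.9 × 1.067⁴ = 11.9 × 1.29616 ≈ 15.42

15.42pt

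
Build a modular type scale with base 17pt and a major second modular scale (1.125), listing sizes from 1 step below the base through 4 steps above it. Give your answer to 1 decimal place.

15.1pt, 17.0pt, 19.1pt, 21.5pt, 24.2pt, 27.2pt

Step -1: 17.0 ÷ 1.125 = 15.1
Step 0: 17pt
Step 1: 17.0 × 1.125 = 19.1
Step 2: 17.0 × 1.125² = 21.5
Step 3: 17.0 × 1.125³ = 24.2
Step 4: 17.0 × 1.125⁴ = 27.2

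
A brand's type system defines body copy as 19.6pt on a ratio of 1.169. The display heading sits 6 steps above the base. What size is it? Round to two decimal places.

19.6 × 1.169⁶ = 19.6 × 2.55204 ≈ 50.02

50.02pt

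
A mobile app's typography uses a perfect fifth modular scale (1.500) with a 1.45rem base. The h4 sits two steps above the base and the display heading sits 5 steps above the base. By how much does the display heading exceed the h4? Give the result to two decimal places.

7.75rem

Step 2: 1.45 × 1.500² = 3.2625rem
Step 5: 1.45 × 1.500⁵ = 11.0109rem
Difference: 11.0109 − 3.2625 = 7.7484rem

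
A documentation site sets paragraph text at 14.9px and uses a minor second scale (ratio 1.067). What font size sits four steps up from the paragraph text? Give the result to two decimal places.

14.9 × 1.067⁴ = 14.9 × 1.29616 ≈ 19.31

19.31px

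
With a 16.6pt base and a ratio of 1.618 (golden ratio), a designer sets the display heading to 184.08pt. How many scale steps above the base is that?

5

1.618ⁿ = 184.08 / 16.6 = 11.0892
n = ln(11.0892) / ln(1.618) = 2.4060 / 0.4812 ≈ 5.00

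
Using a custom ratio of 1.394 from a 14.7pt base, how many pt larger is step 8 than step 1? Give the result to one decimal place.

189.1pt

Step 1: 14.7 × 1.394 = 20.492pt
Step 8: 14.7 × 1.394⁸ = 209.614pt
Difference: 209.614 − 20.492 = 189.122pt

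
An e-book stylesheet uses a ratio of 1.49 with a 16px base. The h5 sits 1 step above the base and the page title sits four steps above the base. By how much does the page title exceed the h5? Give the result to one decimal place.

Step 1: 16.0 × 1.49 = 23.840px
Step 4: 16.0 × 1.49⁴ = 78.862px
Difference: 78.862 − 23.840 = 55.022px

55.0px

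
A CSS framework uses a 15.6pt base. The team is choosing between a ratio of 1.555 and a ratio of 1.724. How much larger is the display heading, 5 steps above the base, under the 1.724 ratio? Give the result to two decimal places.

At 1.555: 15.6 × 1.555⁵ = 141.8328pt
At 1.724: 15.6 × 1.724⁵ = 237.5806pt
Difference: 237.5806 − 141.8328 = 95.7478pt

95.75pt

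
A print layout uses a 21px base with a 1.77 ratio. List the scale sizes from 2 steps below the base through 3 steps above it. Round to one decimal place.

6.7px, 11.9px, 21.0px, 37.2px, 65.8px, 116.4px

Step -2: 21.0 ÷ 1.77² = 6.7
Step -1: 21.0 ÷ 1.77 = 11.9
Step 0: 21px
Step 1: 21.0 × 1.77 = 37.2
Step 2: 21.0 × 1.77² = 65.8
Step 3: 21.0 × 1.77³ = 116.4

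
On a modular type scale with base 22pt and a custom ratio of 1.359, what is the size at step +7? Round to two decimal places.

22.0 × 1.359⁷ = 22.0 × 8.56123 ≈ 188.35

188.35pt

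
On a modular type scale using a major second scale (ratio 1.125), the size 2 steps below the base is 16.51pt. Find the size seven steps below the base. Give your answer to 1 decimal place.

9.2pt

The gap is -7 − (-2) = -5 steps, so the factor is 1.125^-5.
16.51 ÷ 1.125⁵ = 16.51 ÷ 1.80203 ≈ 9.162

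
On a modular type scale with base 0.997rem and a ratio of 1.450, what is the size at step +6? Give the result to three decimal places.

A modular type scale is a geometric sequence: sizeₙ = base × rⁿ.
0.997 × 1.450⁶ = 0.997 × 9.29411 ≈ 9.266

9.266rem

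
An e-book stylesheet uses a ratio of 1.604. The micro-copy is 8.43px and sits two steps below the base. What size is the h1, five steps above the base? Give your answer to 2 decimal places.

The gap is 5 − (-2) = 7 steps, so the factor is 1.604^7.
8.43 × 1.604⁷ = 8.43 × 27.31685 ≈ 230.281

230.28px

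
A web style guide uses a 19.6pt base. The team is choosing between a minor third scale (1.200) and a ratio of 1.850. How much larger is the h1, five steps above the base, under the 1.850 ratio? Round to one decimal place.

Minor third: 19.6 × 1.200⁵ = 48.771pt
At 1.850: 19.6 × 1.850⁵ = 424.732pt
Difference: 424.732 − 48.771 = 375.961pt

376.0pt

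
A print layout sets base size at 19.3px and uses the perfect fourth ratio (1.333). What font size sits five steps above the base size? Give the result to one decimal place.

19.3 × 1.333⁵ = 19.3 × 4.20873 ≈ 81.23

81.2px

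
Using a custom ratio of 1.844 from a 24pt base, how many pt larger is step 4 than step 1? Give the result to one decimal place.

Step 1: 24.0 × 1.844 = 44.256pt
Step 4: 24.0 × 1.844⁴ = 277.495pt
Difference: 277.495 − 44.256 = 233.239pt

233.2pt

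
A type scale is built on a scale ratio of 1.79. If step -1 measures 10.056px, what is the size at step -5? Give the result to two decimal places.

0.98px

The gap is -5 − (-1) = -4 steps, so the factor is 1.79^-4.
10.056 ÷ 1.79⁴ = 10.056 ÷ 10.26626 ≈ 0.980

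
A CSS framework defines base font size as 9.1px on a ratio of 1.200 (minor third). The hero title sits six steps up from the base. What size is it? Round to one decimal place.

27.2px

Each step on a modular scale multiplies by the ratio, so the size n steps from the base is base × ratioⁿ.
9.1 × 1.200⁶ = 9.1 × 2.98598 ≈ 27.17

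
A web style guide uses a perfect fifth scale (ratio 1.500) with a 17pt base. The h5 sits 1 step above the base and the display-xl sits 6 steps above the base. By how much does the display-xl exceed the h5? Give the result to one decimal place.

Step 1: 17.0 × 1.500 = 25.500pt
Step 6: 17.0 × 1.500⁶ = 193.641pt
Difference: 193.641 − 25.500 = 168.141pt

168.1pt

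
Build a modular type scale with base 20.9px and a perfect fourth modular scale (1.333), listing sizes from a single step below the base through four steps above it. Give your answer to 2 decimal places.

Step -1: 20.9 ÷ 1.333 = 15.68
Step 0: 20.9px
Step 1: 20.9 × 1.333 = 27.86
Step 2: 20.9 × 1.333² = 37.14
Step 3: 20.9 × 1.333³ = 49.50
Step 4: 20.9 × 1.333⁴ = 65.99

15.68px, 20.90px, 27.86px, 37.14px, 49.50px, 65.99px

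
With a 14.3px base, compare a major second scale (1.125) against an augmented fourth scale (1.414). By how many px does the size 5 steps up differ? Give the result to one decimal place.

55.1px

Major second: 14.3 × 1.125⁵ = 25.769px
Augmented fourth: 14.3 × 1.414⁵ = 80.832px
Difference: 80.832 − 25.769 = 55.063px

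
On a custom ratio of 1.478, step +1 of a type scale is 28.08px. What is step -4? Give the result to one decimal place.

4.0px

Moving from step +1 to step -4 is 5 steps down, so divide by r⁵.
28.08 ÷ 1.478⁵ = 28.08 ÷ 7.05297 ≈ 3.981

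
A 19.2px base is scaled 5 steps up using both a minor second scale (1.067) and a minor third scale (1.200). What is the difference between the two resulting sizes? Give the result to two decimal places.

21.22px

Minor second: 19.2 × 1.067⁵ = 26.5536px
Minor third: 19.2 × 1.200⁵ = 47.7757px
Difference: 47.7757 − 26.5536 = 21.2221px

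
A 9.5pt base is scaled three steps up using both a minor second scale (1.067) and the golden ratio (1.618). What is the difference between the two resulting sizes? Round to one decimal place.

Minor second: 9.5 × 1.067³ = 11.540pt
Golden ratio: 9.5 × 1.618³ = 40.240pt
Difference: 40.240 − 11.540 = 28.700pt

28.7pt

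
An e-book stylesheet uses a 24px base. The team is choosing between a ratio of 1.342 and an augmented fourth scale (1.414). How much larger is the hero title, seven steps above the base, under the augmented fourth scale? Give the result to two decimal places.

83.10px

At 1.342: 24.0 × 1.342⁷ = 188.1390px
Augmented fourth: 24.0 × 1.414⁷ = 271.2421px
Difference: 271.2421 − 188.1390 = 83.1031px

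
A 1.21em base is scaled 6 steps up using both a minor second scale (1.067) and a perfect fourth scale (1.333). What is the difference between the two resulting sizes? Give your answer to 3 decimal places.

Minor second: 1.21 × 1.067⁶ = 1.78555em
Perfect fourth: 1.21 × 1.333⁶ = 6.78838em
Difference: 6.78838 − 1.78555 = 5.00283em

5.003em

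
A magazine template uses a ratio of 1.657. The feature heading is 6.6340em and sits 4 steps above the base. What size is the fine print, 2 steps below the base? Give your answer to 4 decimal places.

6.6340 ÷ 1.657⁶ = 6.6340 ÷ 20.69832 ≈ 0.3205

0.3205em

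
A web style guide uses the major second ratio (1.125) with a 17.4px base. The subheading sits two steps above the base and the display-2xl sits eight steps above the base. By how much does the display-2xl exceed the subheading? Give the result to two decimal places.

Step 2: 17.4 × 1.125² = 22.0219px
Step 8: 17.4 × 1.125⁸ = 44.6447px
Difference: 44.6447 − 22.0219 = 22.6228px

22.62px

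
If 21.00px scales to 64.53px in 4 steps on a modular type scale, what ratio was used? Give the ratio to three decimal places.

1.324

The ratio satisfies 21.00 × r⁴ = 64.53, so r = (64.53 / 21.00)^(1/4).
r = 3.0729^(1/4) ≈ 1.3240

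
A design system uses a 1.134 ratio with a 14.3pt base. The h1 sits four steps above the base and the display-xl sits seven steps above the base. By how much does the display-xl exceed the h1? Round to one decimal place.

Step 4: 14.3 × 1.134⁴ = 23.648pt
Step 7: 14.3 × 1.134⁷ = 34.485pt
Difference: 34.485 − 23.648 = 10.837pt

10.8pt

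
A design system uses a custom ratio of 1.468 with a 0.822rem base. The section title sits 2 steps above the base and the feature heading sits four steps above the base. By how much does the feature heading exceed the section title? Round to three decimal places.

2.046rem

Step 2: 0.822 × 1.468² = 1.77143rem
Step 4: 0.822 × 1.468⁴ = 3.81747rem
Difference: 3.81747 − 1.77143 = 2.04604rem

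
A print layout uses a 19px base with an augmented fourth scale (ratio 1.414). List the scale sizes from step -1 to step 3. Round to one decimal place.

13.4px, 19.0px, 26.9px, 38.0px, 53.7px

Step -1: 19.0 ÷ 1.414 = 13.4
Step 0: 19px
Step 1: 19.0 × 1.414 = 26.9
Step 2: 19.0 × 1.414² = 38.0
Step 3: 19.0 × 1.414³ = 53.7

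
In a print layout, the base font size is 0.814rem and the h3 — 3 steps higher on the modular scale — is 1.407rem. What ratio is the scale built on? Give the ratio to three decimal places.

r³ = 1.407 / 0.814, so r = (1.407/0.814)^(1/3).
r = 1.7285^(1/3) ≈ 1.2001

1.200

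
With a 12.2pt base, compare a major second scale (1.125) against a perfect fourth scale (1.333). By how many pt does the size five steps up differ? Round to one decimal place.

Major second: 12.2 × 1.125⁵ = 21.985pt
Perfect fourth: 12.2 × 1.333⁵ = 51.346pt
Difference: 51.346 − 21.985 = 29.361pt

29.4pt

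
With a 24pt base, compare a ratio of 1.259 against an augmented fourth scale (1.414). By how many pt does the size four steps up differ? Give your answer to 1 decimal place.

At 1.259: 24.0 × 1.259⁴ = 60.300pt
Augmented fourth: 24.0 × 1.414⁴ = 95.942pt
Difference: 95.942 − 60.300 = 35.642pt

35.6pt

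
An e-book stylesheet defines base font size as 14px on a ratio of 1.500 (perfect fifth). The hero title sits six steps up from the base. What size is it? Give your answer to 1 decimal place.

159.5px

14.0 × 1.500⁶ = 14.0 × 11.39062 ≈ 159.47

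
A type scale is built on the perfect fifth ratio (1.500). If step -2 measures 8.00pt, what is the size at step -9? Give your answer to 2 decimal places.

0.47pt

The gap is -9 − (-2) = -7 steps, so the factor is 1.500^-7.
8.00 ÷ 1.500⁷ = 8.00 ÷ 17.08594 ≈ 0.468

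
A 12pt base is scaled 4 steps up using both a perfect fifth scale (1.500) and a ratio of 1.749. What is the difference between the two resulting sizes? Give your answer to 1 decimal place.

Perfect fifth: 12.0 × 1.500⁴ = 60.750pt
At 1.749: 12.0 × 1.749⁴ = 112.290pt
Difference: 112.290 − 60.750 = 51.540pt

51.5pt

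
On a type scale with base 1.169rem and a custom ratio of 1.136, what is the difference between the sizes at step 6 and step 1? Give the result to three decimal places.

1.184rem

Step 1: 1.169 × 1.136 = 1.32798rem
Step 6: 1.169 × 1.136⁶ = 2.51238rem
Difference: 2.51238 − 1.32798 = 1.18440rem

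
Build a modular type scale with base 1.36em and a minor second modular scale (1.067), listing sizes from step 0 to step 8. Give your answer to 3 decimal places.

Step 0: 1.36em
Step 1: 1.36 × 1.067 = 1.451
Step 2: 1.36 × 1.067² = 1.548
Step 3: 1.36 × 1.067³ = 1.652
Step 4: 1.36 × 1.067⁴ = 1.763
Step 5: 1.36 × 1.067⁵ = 1.881
Step 6: 1.36 × 1.067⁶ = 2.007
Step 7: 1.36 × 1.067⁷ = 2.141
Step 8: 1.36 × 1.067⁸ = 2.285

1.360em, 1.451em, 1.548em, 1.652em, 1.763em, 1.881em, 2.007em, 2.141em, 2.285em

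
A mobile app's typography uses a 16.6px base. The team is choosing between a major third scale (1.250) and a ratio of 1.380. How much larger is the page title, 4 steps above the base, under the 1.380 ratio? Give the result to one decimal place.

19.7px

Major third: 16.6 × 1.250⁴ = 40.527px
At 1.380: 16.6 × 1.380⁴ = 60.204px
Difference: 60.204 − 40.527 = 19.677px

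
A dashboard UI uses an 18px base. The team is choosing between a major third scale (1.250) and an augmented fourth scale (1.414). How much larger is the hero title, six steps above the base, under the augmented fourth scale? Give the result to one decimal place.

75.2px

Major third: 18.0 × 1.250⁶ = 68.665px
Augmented fourth: 18.0 × 1.414⁶ = 143.870px
Difference: 143.870 − 68.665 = 75.205px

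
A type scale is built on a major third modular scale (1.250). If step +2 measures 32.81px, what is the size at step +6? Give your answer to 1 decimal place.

80.1px

32.81 × 1.250⁴ = 32.81 × 2.44141 ≈ 80.103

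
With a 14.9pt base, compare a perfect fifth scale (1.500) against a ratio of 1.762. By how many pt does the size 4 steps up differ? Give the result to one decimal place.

68.2pt

Perfect fifth: 14.9 × 1.500⁴ = 75.431pt
At 1.762: 14.9 × 1.762⁴ = 143.618pt
Difference: 143.618 − 75.431 = 68.187pt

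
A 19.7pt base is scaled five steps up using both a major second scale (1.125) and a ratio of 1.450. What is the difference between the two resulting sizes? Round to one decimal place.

Major second: 19.7 × 1.125⁵ = 35.500pt
At 1.450: 19.7 × 1.450⁵ = 126.272pt
Difference: 126.272 − 35.500 = 90.772pt

90.8pt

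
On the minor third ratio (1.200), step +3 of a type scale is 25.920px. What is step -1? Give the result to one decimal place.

12.5px

25.920 ÷ 1.200⁴ = 25.920 ÷ 2.07360 ≈ 12.500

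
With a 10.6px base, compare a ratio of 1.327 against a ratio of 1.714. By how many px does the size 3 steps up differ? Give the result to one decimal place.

28.6px

At 1.327: 10.6 × 1.327³ = 24.770px
At 1.714: 10.6 × 1.714³ = 53.375px
Difference: 53.375 − 24.770 = 28.605px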